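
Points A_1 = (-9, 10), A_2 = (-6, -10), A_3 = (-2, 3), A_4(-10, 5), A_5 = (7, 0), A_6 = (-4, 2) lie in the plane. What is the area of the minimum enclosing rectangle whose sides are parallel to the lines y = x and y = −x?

In coordinates u = x + y, v = x − y the rectangle is axis-aligned; the map (x,y)→(u,v) scales areas by 2.
u-values: 1, -16, 1, -5, 7, -2; range = 7 − (-16) = 23.
v-values: -19, 4, -5, -15, 7, -6; range = 7 − (-19) = 26.
Area = (23 × 26) / 2 = 299.

299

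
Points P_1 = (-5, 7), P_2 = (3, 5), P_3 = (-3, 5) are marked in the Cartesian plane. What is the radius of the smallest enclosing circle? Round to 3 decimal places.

Side lengths²: P_1P_2² = 68, P_1P_3² = 8, P_2P_3² = 36.
Since P_1P_2² = 68 ≥ 36 + 8 = 44, the angle opposite P_1P_2 is not acute, so the smallest enclosing circle has P_1P_2 as diameter.
Centre = midpoint of P_1P_2 = (-1, 6), r² = 68/4 = 17.
r = √17 ≈ 4.123.

4.123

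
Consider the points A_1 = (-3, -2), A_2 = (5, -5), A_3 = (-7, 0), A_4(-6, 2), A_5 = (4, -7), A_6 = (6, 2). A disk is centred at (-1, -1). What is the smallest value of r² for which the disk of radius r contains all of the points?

The required radius is the distance from (-1, -1) to the farthest point.
Squared distances: 5, 52, 37, 34, 61, 58.
Maximum is 61, attained at A_5.

61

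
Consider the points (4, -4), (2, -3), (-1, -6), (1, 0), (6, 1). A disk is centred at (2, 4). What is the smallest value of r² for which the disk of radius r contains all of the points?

109

The required radius is the distance from (2, 4) to the farthest point.
Squared distances: 68, 49, 109, 17, 25.
Maximum is 109, attained at (-1, -6).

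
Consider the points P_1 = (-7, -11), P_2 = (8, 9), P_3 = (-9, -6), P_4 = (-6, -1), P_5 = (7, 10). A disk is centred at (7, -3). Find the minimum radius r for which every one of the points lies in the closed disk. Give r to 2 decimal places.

The required radius is the distance from (7, -3) to the farthest point.
Squared distances: 260, 145, 265, 173, 169.
Maximum is 265, attained at P_3.
r = √265 ≈ 16.28.

16.28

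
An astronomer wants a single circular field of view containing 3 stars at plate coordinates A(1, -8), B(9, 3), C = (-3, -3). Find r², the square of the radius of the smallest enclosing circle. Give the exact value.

37925/784

Side lengths²: AB² = 185, AC² = 41, BC² = 180.
Since AB² = 185 < 180 + 41 = 221, the triangle is acute, so the smallest enclosing circle is the circumcircle.
Circumcentre = (107/28, -23/14), r² = 37925/784.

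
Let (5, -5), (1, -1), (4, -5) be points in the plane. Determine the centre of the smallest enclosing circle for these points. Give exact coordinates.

Call the three points A, B, C in the order given.
Side lengths²: AB² = 32, AC² = 1, BC² = 25.
Since AB² = 32 ≥ 25 + 1 = 26, the angle opposite AB is not acute, so the smallest enclosing circle has AB as diameter.
Centre = midpoint of AB = (3, -3), r² = 32/4 = 8.
Centre = (3, -3).

(3, -3)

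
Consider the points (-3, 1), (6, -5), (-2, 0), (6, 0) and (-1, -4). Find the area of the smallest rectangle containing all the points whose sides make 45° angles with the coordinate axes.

82.5

In coordinates u = x + y, v = x − y the rectangle is axis-aligned; the map (x,y)→(u,v) scales areas by 2.
u-values: -2, 1, -2, 6, -5; range = 6 − (-5) = 11.
v-values: -4, 11, -2, 6, 3; range = 11 − (-4) = 15.
Area = (11 × 15) / 2 = 82.5.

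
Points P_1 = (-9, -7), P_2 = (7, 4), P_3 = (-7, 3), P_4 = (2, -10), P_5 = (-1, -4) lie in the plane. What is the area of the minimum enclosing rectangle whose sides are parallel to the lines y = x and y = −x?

In coordinates u = x + y, v = x − y the rectangle is axis-aligned; the map (x,y)→(u,v) scales areas by 2.
u-values: -16, 11, -4, -8, -5; range = 11 − (-16) = 27.
v-values: -2, 3, -10, 12, 3; range = 12 − (-10) = 22.
Area = (27 × 22) / 2 = 297.

297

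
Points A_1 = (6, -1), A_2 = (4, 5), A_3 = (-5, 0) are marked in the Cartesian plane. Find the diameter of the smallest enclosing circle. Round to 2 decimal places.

11.24

Side lengths²: A_1A_2² = 40, A_1A_3² = 122, A_2A_3² = 106.
Since A_1A_3² = 122 < 106 + 40 = 146, the triangle is acute, so the smallest enclosing circle is the circumcircle.
Circumcentre = (0.59375, 0.53125), r² = 31.572265625.
Diameter = 2r = 2√(31.572265625) ≈ 11.24.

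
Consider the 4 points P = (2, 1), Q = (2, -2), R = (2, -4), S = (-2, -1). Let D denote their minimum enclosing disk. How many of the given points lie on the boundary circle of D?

The minimum enclosing circle is determined by three boundary points: P, R, S.
Their circumcentre is (0.75, -1.5) with r² = 7.8125.
The farthest remaining point Q is at distance² 1.8125 ≤ 7.8125.
The points at distance exactly r from the centre are P, R, S — 3 points.

3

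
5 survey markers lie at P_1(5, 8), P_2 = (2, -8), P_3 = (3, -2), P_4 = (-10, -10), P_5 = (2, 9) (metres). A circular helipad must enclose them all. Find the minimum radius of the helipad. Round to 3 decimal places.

The minimum enclosing circle of a finite set is fixed by two of the points (as a diameter) or three (as a circumcircle).
The farthest pair is P_1–P_4 with squared distance 549. The circle on this segment as diameter has centre (-2.5, -1) and r² = 549/4 = 137.25.
Check P_2: distance² to centre = 69.25 ≤ 137.25, so it lies inside.
All remaining points lie in this disk, and no smaller disk contains both endpoints, so this is the minimum enclosing circle.
r = √(137.25) ≈ 11.715.

11.715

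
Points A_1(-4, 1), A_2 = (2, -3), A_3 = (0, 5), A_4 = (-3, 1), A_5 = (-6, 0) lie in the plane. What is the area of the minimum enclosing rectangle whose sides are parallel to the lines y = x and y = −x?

60.5

In coordinates u = x + y, v = x − y the rectangle is axis-aligned; the map (x,y)→(u,v) scales areas by 2.
u-values: -3, -1, 5, -2, -6; range = 5 − (-6) = 11.
v-values: -5, 5, -5, -4, -6; range = 5 − (-6) = 11.
Area = (11 × 11) / 2 = 60.5.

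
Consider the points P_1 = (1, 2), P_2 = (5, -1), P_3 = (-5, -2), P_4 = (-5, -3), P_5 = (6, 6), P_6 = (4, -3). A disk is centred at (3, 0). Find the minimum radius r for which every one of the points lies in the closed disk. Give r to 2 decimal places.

The required radius is the distance from (3, 0) to the farthest point.
Squared distances: 8, 5, 68, 73, 45, 10.
Maximum is 73, attained at P_4.
r = √73 ≈ 8.54.

8.54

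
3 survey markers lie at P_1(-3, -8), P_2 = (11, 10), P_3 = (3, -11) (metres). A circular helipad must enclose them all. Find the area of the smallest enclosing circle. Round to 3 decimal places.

412.491

Side lengths²: P_1P_2² = 520, P_1P_3² = 45, P_2P_3² = 505.
Since P_1P_2² = 520 < 505 + 45 = 550, the triangle is acute, so the smallest enclosing circle is the circumcircle.
Circumcentre = (4.9, 0.3), r² = 131.3.
Area = π·r² = π·131.3 ≈ 412.491.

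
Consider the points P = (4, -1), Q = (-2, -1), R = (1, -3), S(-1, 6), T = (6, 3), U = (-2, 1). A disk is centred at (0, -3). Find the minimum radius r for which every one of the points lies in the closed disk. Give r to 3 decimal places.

The required radius is the distance from (0, -3) to the farthest point.
Squared distances: 20, 8, 1, 82, 72, 20.
Maximum is 82, attained at S.
r = √82 ≈ 9.055.

9.055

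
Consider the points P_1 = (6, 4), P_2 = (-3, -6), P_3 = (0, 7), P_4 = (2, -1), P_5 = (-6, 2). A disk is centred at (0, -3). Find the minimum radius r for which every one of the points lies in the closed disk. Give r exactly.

10

The required radius is the distance from (0, -3) to the farthest point.
Squared distances: 85, 18, 100, 8, 61.
Maximum is 100, attained at P_3.
r = √100 = 10.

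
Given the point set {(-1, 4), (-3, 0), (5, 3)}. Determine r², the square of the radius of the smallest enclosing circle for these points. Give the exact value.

18.25

Call the three points A, B, C in the order given.
Side lengths²: AB² = 20, AC² = 37, BC² = 73.
Since BC² = 73 ≥ 37 + 20 = 57, the angle opposite BC is not acute, so the smallest enclosing circle has BC as diameter.
Centre = midpoint of BC = (1, 1.5), r² = 73/4 = 18.25.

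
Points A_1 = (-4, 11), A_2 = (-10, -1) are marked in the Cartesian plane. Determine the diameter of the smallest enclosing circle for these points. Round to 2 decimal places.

The smallest circle enclosing two points has them as diameter endpoints.
Centre = midpoint = (-7, 5); r² = |A_1A_2|²/4 = 180/4 = 45.
Diameter = 2r = 2√45 ≈ 13.42.

13.42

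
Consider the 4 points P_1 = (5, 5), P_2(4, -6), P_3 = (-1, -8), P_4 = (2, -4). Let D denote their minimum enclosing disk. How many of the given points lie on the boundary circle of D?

2

The farthest pair is P_1–P_3 with squared distance 205. The circle on this segment as diameter has centre (2, -1.5) and r² = 205/4 = 51.25.
Check P_2: distance² to centre = 24.25 ≤ 51.25, so it lies inside.
All remaining points lie in this disk, and no smaller disk contains both endpoints, so this is the minimum enclosing circle.
The points at distance exactly r from the centre are P_1, P_3 — 2 points.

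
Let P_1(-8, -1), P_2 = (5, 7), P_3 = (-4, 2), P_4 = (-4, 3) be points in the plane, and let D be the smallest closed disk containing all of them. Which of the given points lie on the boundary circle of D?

By Welzl's lemma the MEC is supported by two points (diametrically opposite) or three points (on a circumcircle).
The farthest pair is P_1–P_2 with squared distance 233. The circle on this segment as diameter has centre (-1.5, 3) and r² = 233/4 = 58.25.
Check P_3: distance² to centre = 7.25 ≤ 58.25, so it lies inside.
All remaining points lie in this disk, and no smaller disk contains both endpoints, so this is the minimum enclosing circle.
The points at distance exactly r from the centre are P_1, P_2 — 2 points.

P_1, P_2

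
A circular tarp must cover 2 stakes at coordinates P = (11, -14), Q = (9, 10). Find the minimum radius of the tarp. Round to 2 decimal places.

12.04

The smallest circle enclosing two points has them as diameter endpoints.
Centre = midpoint = (10, -2); r² = |PQ|²/4 = 580/4 = 145.
r = √145 ≈ 12.04.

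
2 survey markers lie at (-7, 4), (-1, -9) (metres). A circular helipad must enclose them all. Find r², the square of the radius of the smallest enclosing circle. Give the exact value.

The smallest circle enclosing two points has them as diameter endpoints.
Centre = midpoint = (-4, -2.5); r² = |(-7, 4)−(-1, -9)|²/4 = 205/4 = 51.25.

51.25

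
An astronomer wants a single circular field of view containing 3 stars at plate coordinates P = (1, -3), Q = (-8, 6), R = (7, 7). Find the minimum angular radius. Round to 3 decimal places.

Side lengths²: PQ² = 162, PR² = 136, QR² = 226.
Since QR² = 226 < 162 + 136 = 298, the triangle is acute, so the smallest enclosing circle is the circumcircle.
Circumcentre = (-0.375, 4.625), r² = 60.03125.
r = √(60.03125) ≈ 7.748.

7.748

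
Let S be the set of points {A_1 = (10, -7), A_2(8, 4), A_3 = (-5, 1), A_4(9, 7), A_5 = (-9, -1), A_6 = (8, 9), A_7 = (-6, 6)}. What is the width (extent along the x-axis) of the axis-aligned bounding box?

19

max x = 10, min x = -9, so width = 19.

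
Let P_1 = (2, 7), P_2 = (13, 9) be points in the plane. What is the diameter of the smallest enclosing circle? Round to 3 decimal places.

11.180

The smallest circle enclosing two points has them as diameter endpoints.
Centre = midpoint = (7.5, 8); r² = |P_1P_2|²/4 = 125/4 = 31.25.
Diameter = 2r = 2√(31.25) ≈ 11.180.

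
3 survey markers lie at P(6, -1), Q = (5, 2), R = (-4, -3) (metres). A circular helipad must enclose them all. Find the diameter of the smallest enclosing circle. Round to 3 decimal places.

10.376

Side lengths²: PQ² = 10, PR² = 104, QR² = 106.
Since QR² = 106 < 104 + 10 = 114, the triangle is acute, so the smallest enclosing circle is the circumcircle.
Circumcentre = (0.8125, -1.0625), r² = 26.9140625.
Diameter = 2r = 2√(26.9140625) ≈ 10.376.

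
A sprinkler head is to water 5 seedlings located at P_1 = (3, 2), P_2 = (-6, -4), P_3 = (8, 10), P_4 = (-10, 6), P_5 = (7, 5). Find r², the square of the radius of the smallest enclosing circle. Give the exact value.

The minimum enclosing circle is determined by three boundary points: P_2, P_3, P_4.
Their circumcentre is (-1/7, 29/7) with r² = 4930/49.
The farthest remaining point P_5 is at distance² 2536/49 ≤ 4930/49.

4930/49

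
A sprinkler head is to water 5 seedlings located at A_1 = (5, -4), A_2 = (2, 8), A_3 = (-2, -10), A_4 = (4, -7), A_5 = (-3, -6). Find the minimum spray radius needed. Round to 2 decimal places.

9.22

A smallest enclosing disk is always determined by at most three of the input points on its boundary.
The farthest pair is A_2–A_3 with squared distance 340. The circle on this segment as diameter has centre (0, -1) and r² = 340/4 = 85.
Check A_1: distance² to centre = 34 ≤ 85, so it lies inside.
All remaining points lie in this disk, and no smaller disk contains both endpoints, so this is the minimum enclosing circle.
r = √85 ≈ 9.22.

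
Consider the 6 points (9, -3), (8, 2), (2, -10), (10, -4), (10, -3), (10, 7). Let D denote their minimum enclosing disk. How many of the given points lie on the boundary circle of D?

2

The minimum enclosing circle of a finite set is fixed by two of the points (as a diameter) or three (as a circumcircle).
The farthest pair is (2, -10)–(10, 7) with squared distance 353. The circle on this segment as diameter has centre (6, -1.5) and r² = 353/4 = 88.25.
Check (9, -3): distance² to centre = 11.25 ≤ 88.25, so it lies inside.
All remaining points lie in this disk, and no smaller disk contains both endpoints, so this is the minimum enclosing circle.
The points at distance exactly r from the centre are (2, -10), (10, 7) — 2 points.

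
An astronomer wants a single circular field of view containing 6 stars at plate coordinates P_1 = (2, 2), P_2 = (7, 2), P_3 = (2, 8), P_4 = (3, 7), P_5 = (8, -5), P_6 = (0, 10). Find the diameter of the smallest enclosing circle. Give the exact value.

The farthest pair is P_5–P_6 with squared distance 289. The circle on this segment as diameter has centre (4, 2.5) and r² = 289/4 = 72.25.
Check P_1: distance² to centre = 4.25 ≤ 72.25, so it lies inside.
All remaining points lie in this disk, and no smaller disk contains both endpoints, so this is the minimum enclosing circle.
Diameter = 2r = 2√(72.25) = 17.

17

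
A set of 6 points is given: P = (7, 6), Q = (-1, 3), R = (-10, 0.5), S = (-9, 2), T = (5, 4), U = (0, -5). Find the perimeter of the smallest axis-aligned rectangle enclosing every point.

56

Width = max x − min x = 7 − (-10) = 17.
Height = max y − min y = 6 − (-5) = 11.
Perimeter = 2(17 + 11) = 56.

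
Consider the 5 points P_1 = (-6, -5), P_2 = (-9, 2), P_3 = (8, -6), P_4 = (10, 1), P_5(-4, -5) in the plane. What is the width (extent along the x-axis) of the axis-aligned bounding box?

max x = 10, min x = -9, so width = 19.

19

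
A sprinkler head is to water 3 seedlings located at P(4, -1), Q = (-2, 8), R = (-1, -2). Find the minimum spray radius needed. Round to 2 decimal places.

Side lengths²: PQ² = 117, PR² = 26, QR² = 101.
Since PQ² = 117 < 101 + 26 = 127, the triangle is acute, so the smallest enclosing circle is the circumcircle.
Circumcentre = (19/34, 109/34), r² = 17069/578.
r = √(17069/578) ≈ 5.43.

5.43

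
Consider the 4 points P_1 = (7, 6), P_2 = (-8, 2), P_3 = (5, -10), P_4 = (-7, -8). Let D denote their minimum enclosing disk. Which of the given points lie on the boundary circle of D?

P_1, P_3, P_4

By Welzl's lemma the MEC is supported by two points (diametrically opposite) or three points (on a circumcircle).
The minimum enclosing circle is determined by three boundary points: P_1, P_3, P_4.
Their circumcentre is (2/7, -9/7) with r² = 4810/49.
The farthest remaining point P_2 is at distance² 3893/49 ≤ 4810/49.
The points at distance exactly r from the centre are P_1, P_3, P_4 — 3 points.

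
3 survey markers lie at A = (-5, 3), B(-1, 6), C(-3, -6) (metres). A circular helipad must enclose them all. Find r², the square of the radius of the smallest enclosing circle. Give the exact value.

Side lengths²: AB² = 25, AC² = 85, BC² = 148.
Since BC² = 148 ≥ 85 + 25 = 110, the angle opposite BC is not acute, so the smallest enclosing circle has BC as diameter.
Centre = midpoint of BC = (-2, 0), r² = 148/4 = 37.

37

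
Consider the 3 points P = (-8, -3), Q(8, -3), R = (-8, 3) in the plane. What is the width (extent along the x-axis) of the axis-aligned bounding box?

max x = 8, min x = -8, so width = 16.

16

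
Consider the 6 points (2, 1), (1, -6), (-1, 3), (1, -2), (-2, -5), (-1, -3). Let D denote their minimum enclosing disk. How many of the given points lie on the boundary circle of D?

A smallest enclosing disk is always determined by at most three of the input points on its boundary.
The farthest pair is (1, -6)–(-1, 3) with squared distance 85. The circle on this segment as diameter has centre (0, -1.5) and r² = 85/4 = 21.25.
Check (2, 1): distance² to centre = 10.25 ≤ 21.25, so it lies inside.
All remaining points lie in this disk, and no smaller disk contains both endpoints, so this is the minimum enclosing circle.
The points at distance exactly r from the centre are (1, -6), (-1, 3) — 2 points.

2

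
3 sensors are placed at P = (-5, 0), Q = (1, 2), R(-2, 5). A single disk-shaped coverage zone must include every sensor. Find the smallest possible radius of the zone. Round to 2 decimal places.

Side lengths²: PQ² = 40, PR² = 34, QR² = 18.
Since PQ² = 40 < 34 + 18 = 52, the triangle is acute, so the smallest enclosing circle is the circumcircle.
Circumcentre = (-2.25, 1.75), r² = 10.625.
r = √(10.625) ≈ 3.26.

3.26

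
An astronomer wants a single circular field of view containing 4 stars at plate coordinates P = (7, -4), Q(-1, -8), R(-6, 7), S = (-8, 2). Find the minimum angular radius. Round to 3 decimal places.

The minimum enclosing circle is determined by three boundary points: P, Q, R.
Their circumcentre is (-2/7, 4/7) with r² = 3625/49.
The farthest remaining point S is at distance² 3016/49 ≤ 3625/49.
r = √(3625/49) ≈ 8.601.

8.601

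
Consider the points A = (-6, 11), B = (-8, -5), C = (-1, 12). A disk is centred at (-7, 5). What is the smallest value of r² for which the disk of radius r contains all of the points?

101

The required radius is the distance from (-7, 5) to the farthest point.
Squared distances: 37, 101, 85.
Maximum is 101, attained at B.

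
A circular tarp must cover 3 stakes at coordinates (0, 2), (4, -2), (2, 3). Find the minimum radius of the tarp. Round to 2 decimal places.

Call the three points A, B, C in the order given.
Side lengths²: AB² = 32, AC² = 5, BC² = 29.
Since AB² = 32 < 29 + 5 = 34, the triangle is acute, so the smallest enclosing circle is the circumcircle.
Circumcentre = (13/6, 1/6), r² = 145/18.
r = √(145/18) ≈ 2.84.

2.84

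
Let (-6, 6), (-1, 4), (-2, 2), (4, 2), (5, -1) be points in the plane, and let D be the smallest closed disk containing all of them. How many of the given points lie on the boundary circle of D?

2

The farthest pair is (-6, 6)–(5, -1) with squared distance 170. The circle on this segment as diameter has centre (-0.5, 2.5) and r² = 170/4 = 42.5.
Check (-1, 4): distance² to centre = 2.5 ≤ 42.5, so it lies inside.
All remaining points lie in this disk, and no smaller disk contains both endpoints, so this is the minimum enclosing circle.
The points at distance exactly r from the centre are (-6, 6), (5, -1) — 2 points.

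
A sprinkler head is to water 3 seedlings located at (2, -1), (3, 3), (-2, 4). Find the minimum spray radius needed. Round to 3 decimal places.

Call the three points A, B, C in the order given.
Side lengths²: AB² = 17, AC² = 41, BC² = 26.
Since AC² = 41 < 26 + 17 = 43, the triangle is acute, so the smallest enclosing circle is the circumcircle.
Circumcentre = (5/42, 67/42), r² = 9061/882.
r = √(9061/882) ≈ 3.205.

3.205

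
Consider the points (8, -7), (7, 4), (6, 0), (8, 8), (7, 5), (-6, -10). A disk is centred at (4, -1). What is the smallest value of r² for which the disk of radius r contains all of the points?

181

The required radius is the distance from (4, -1) to the farthest point.
Squared distances: 52, 34, 5, 97, 45, 181.
Maximum is 181, attained at (-6, -10).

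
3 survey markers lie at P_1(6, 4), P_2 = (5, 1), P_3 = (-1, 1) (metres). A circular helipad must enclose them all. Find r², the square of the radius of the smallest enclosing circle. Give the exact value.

14.5

Side lengths²: P_1P_2² = 10, P_1P_3² = 58, P_2P_3² = 36.
Since P_1P_3² = 58 ≥ 36 + 10 = 46, the angle opposite P_1P_3 is not acute, so the smallest enclosing circle has P_1P_3 as diameter.
Centre = midpoint of P_1P_3 = (2.5, 2.5), r² = 58/4 = 14.5.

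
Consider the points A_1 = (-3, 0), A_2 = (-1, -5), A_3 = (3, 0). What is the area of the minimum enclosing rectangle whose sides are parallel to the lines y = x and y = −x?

31.5

In coordinates u = x + y, v = x − y the rectangle is axis-aligned; the map (x,y)→(u,v) scales areas by 2.
u-values: -3, -6, 3; range = 3 − (-6) = 9.
v-values: -3, 4, 3; range = 4 − (-3) = 7.
Area = (9 × 7) / 2 = 31.5.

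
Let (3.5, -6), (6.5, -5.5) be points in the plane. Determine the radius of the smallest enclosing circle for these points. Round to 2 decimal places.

The smallest circle enclosing two points has them as diameter endpoints.
Centre = midpoint = (5, -5.75); r² = |(3.5, -6)−(6.5, -5.5)|²/4 = 9.25/4 = 2.3125.
r = √(2.3125) ≈ 1.52.

1.52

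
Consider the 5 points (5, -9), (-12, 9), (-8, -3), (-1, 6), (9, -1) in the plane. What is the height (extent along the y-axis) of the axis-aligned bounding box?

18

max y = 9, min y = -9, so height = 18.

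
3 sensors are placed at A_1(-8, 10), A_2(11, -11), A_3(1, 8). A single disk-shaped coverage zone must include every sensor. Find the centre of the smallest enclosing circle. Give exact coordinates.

Side lengths²: A_1A_2² = 802, A_1A_3² = 85, A_2A_3² = 461.
Since A_1A_2² = 802 ≥ 461 + 85 = 546, the angle opposite A_1A_2 is not acute, so the smallest enclosing circle has A_1A_2 as diameter.
Centre = midpoint of A_1A_2 = (1.5, -0.5), r² = 802/4 = 200.5.
Centre = (1.5, -0.5).

(1.5, -0.5)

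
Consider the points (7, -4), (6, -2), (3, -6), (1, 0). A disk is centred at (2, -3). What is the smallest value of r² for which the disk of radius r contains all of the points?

26

The required radius is the distance from (2, -3) to the farthest point.
Squared distances: 26, 17, 10, 10.
Maximum is 26, attained at (7, -4).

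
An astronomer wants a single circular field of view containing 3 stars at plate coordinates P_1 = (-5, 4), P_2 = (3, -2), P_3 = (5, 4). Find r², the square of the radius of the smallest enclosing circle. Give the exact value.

250/9

Side lengths²: P_1P_2² = 100, P_1P_3² = 100, P_2P_3² = 40.
Since P_1P_3² = 100 < 100 + 40 = 140, the triangle is acute, so the smallest enclosing circle is the circumcircle.
Circumcentre = (0, 7/3), r² = 250/9.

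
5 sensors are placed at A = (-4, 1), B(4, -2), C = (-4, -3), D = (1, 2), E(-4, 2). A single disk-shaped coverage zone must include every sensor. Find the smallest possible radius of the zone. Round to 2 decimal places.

4.51

A smallest enclosing disk is always determined by at most three of the input points on its boundary.
The minimum enclosing circle is determined by three boundary points: B, C, E.
Their circumcentre is (-0.25, -0.5) with r² = 20.3125.
The farthest remaining point A is at distance² 16.3125 ≤ 20.3125.
r = √(20.3125) ≈ 4.51.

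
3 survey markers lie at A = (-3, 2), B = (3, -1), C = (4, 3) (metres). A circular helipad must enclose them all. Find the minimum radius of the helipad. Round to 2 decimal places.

3.62

Side lengths²: AB² = 45, AC² = 50, BC² = 17.
Since AC² = 50 < 45 + 17 = 62, the triangle is acute, so the smallest enclosing circle is the circumcircle.
Circumcentre = (11/18, 31/18), r² = 2125/162.
r = √(2125/162) ≈ 3.62.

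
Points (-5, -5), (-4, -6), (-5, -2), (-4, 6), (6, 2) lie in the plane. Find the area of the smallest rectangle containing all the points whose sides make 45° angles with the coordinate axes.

In coordinates u = x + y, v = x − y the rectangle is axis-aligned; the map (x,y)→(u,v) scales areas by 2.
u-values: -10, -10, -7, 2, 8; range = 8 − (-10) = 18.
v-values: 0, 2, -3, -10, 4; range = 4 − (-10) = 14.
Area = (18 × 14) / 2 = 126.

126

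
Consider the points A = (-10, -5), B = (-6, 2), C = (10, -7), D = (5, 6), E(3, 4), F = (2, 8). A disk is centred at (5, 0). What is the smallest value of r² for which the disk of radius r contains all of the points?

The required radius is the distance from (5, 0) to the farthest point.
Squared distances: 250, 125, 74, 36, 20, 73.
Maximum is 250, attained at A.

250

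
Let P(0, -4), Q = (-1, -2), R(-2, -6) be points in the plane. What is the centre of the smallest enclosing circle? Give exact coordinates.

(-1.5, -4)

Side lengths²: PQ² = 5, PR² = 8, QR² = 17.
Since QR² = 17 ≥ 8 + 5 = 13, the angle opposite QR is not acute, so the smallest enclosing circle has QR as diameter.
Centre = midpoint of QR = (-1.5, -4), r² = 17/4 = 4.25.
Centre = (-1.5, -4).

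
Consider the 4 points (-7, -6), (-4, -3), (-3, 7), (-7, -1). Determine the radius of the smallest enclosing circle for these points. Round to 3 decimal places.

6.801

By Welzl's lemma the MEC is supported by two points (diametrically opposite) or three points (on a circumcircle).
The farthest pair is (-7, -6)–(-3, 7) with squared distance 185. The circle on this segment as diameter has centre (-5, 0.5) and r² = 185/4 = 46.25.
Check (-4, -3): distance² to centre = 13.25 ≤ 46.25, so it lies inside.
All remaining points lie in this disk, and no smaller disk contains both endpoints, so this is the minimum enclosing circle.
r = √(46.25) ≈ 6.801.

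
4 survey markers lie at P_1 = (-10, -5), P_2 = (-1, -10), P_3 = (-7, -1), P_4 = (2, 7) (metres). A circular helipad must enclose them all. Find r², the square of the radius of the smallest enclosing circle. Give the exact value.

7897/98

The minimum enclosing circle is determined by three boundary points: P_1, P_2, P_4.
Their circumcentre is (-27/14, -15/14) with r² = 7897/98.
The farthest remaining point P_3 is at distance² 2521/98 ≤ 7897/98.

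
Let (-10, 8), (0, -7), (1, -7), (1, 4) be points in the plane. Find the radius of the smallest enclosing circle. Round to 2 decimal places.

9.30

The farthest pair is (-10, 8)–(1, -7) with squared distance 346. The circle on this segment as diameter has centre (-4.5, 0.5) and r² = 346/4 = 86.5.
Check (0, -7): distance² to centre = 76.5 ≤ 86.5, so it lies inside.
All remaining points lie in this disk, and no smaller disk contains both endpoints, so this is the minimum enclosing circle.
r = √(86.5) ≈ 9.30.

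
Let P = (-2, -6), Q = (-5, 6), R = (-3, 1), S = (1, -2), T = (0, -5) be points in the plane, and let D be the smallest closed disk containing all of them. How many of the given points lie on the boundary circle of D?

The minimum enclosing circle of a finite set is fixed by two of the points (as a diameter) or three (as a circumcircle).
The farthest pair is P–Q with squared distance 153. The circle on this segment as diameter has centre (-3.5, 0) and r² = 153/4 = 38.25.
Check R: distance² to centre = 1.25 ≤ 38.25, so it lies inside.
All remaining points lie in this disk, and no smaller disk contains both endpoints, so this is the minimum enclosing circle.
The points at distance exactly r from the centre are P, Q — 2 points.

2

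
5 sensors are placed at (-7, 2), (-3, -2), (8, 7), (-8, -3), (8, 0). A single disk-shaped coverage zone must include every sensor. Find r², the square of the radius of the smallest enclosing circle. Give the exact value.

89

The farthest pair is (8, 7)–(-8, -3) with squared distance 356. The circle on this segment as diameter has centre (0, 2) and r² = 356/4 = 89.
Check (-7, 2): distance² to centre = 49 ≤ 89, so it lies inside.
All remaining points lie in this disk, and no smaller disk contains both endpoints, so this is the minimum enclosing circle.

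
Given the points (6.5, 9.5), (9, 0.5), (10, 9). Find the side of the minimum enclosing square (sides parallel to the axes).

9

The bounding box has width 3.5 and height 9.
An axis-aligned square enclosing the set must have side ≥ max(width, height).
So the minimum side is max(3.5, 9) = 9.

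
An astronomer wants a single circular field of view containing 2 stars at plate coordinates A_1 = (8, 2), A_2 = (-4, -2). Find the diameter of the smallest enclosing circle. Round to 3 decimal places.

12.649

The smallest circle enclosing two points has them as diameter endpoints.
Centre = midpoint = (2, 0); r² = |A_1A_2|²/4 = 160/4 = 40.
Diameter = 2r = 2√40 ≈ 12.649.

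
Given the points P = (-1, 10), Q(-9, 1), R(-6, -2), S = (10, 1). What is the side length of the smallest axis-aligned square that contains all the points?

19

The bounding box has width 19 and height 12.
An axis-aligned square enclosing the set must have side ≥ max(width, height).
So the minimum side is max(19, 12) = 19.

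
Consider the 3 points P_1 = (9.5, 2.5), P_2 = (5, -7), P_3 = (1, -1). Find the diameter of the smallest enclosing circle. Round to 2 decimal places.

10.72

Side lengths²: P_1P_2² = 110.5, P_1P_3² = 84.5, P_2P_3² = 52.
Since P_1P_2² = 110.5 < 84.5 + 52 = 136.5, the triangle is acute, so the smallest enclosing circle is the circumcircle.
Circumcentre = (6.3, -1.8), r² = 28.73.
Diameter = 2r = 2√(28.73) ≈ 10.72.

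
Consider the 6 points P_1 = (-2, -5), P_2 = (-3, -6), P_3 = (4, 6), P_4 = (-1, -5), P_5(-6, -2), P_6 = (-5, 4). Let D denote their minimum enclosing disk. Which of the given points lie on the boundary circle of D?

By Welzl's lemma the MEC is supported by two points (diametrically opposite) or three points (on a circumcircle).
The farthest pair is P_2–P_3 with squared distance 193. The circle on this segment as diameter has centre (0.5, 0) and r² = 193/4 = 48.25.
Check P_1: distance² to centre = 31.25 ≤ 48.25, so it lies inside.
All remaining points lie in this disk, and no smaller disk contains both endpoints, so this is the minimum enclosing circle.
The points at distance exactly r from the centre are P_2, P_3 — 2 points.

P_2, P_3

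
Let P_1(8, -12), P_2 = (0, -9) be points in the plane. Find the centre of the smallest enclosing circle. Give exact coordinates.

(4, -10.5)

The smallest circle enclosing two points has them as diameter endpoints.
Centre = midpoint = (4, -10.5); r² = |P_1P_2|²/4 = 73/4 = 18.25.
Centre = (4, -10.5).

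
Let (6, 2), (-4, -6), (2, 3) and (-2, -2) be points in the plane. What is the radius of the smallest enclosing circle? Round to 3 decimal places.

6.403

A smallest enclosing disk is always determined by at most three of the input points on its boundary.
The farthest pair is (6, 2)–(-4, -6) with squared distance 164. The circle on this segment as diameter has centre (1, -2) and r² = 164/4 = 41.
Check (2, 3): distance² to centre = 26 ≤ 41, so it lies inside.
All remaining points lie in this disk, and no smaller disk contains both endpoints, so this is the minimum enclosing circle.
r = √41 ≈ 6.403.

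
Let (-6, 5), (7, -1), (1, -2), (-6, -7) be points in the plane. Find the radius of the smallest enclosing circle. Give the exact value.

The minimum enclosing circle of a finite set is fixed by two of the points (as a diameter) or three (as a circumcircle).
The minimum enclosing circle is determined by three boundary points: (-6, 5), (7, -1), (-6, -7).
Their circumcentre is (-23/26, -1) with r² = 42025/676.
The farthest remaining point (1, -2) is at distance² 3077/676 ≤ 42025/676.
r = √(42025/676) = 205/26.

205/26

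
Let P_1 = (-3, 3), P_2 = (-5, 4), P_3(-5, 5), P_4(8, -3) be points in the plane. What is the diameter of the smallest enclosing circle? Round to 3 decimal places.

15.264

The minimum enclosing circle of a finite set is fixed by two of the points (as a diameter) or three (as a circumcircle).
The farthest pair is P_3–P_4 with squared distance 233. The circle on this segment as diameter has centre (1.5, 1) and r² = 233/4 = 58.25.
Check P_1: distance² to centre = 24.25 ≤ 58.25, so it lies inside.
All remaining points lie in this disk, and no smaller disk contains both endpoints, so this is the minimum enclosing circle.
Diameter = 2r = 2√(58.25) ≈ 15.264.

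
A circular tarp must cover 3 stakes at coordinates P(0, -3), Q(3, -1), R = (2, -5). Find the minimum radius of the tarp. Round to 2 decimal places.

2.10

Side lengths²: PQ² = 13, PR² = 8, QR² = 17.
Since QR² = 17 < 13 + 8 = 21, the triangle is acute, so the smallest enclosing circle is the circumcircle.
Circumcentre = (2.1, -2.9), r² = 4.42.
r = √(4.42) ≈ 2.10.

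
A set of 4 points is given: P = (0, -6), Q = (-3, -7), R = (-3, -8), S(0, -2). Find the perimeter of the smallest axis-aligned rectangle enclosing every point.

Width = max x − min x = 0 − (-3) = 3.
Height = max y − min y = -2 − (-8) = 6.
Perimeter = 2(3 + 6) = 18.

18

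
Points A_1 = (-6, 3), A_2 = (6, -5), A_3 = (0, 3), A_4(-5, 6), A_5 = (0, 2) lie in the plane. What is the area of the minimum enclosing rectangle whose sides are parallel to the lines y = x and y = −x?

In coordinates u = x + y, v = x − y the rectangle is axis-aligned; the map (x,y)→(u,v) scales areas by 2.
u-values: -3, 1, 3, 1, 2; range = 3 − (-3) = 6.
v-values: -9, 11, -3, -11, -2; range = 11 − (-11) = 22.
Area = (6 × 22) / 2 = 66.

66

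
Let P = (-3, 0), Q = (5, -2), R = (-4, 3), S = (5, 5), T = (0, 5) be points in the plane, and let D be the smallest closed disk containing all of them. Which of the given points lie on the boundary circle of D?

Q, R, S

A smallest enclosing disk is always determined by at most three of the input points on its boundary.
The minimum enclosing circle is determined by three boundary points: Q, R, S.
Their circumcentre is (19/18, 1.5) with r² = 4505/162.
The farthest remaining point P is at distance² 3029/162 ≤ 4505/162.
The points at distance exactly r from the centre are Q, R, S — 3 points.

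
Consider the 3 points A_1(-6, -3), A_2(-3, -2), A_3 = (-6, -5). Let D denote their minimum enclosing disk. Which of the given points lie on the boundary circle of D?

Side lengths²: A_1A_2² = 10, A_1A_3² = 4, A_2A_3² = 18.
Since A_2A_3² = 18 ≥ 10 + 4 = 14, the angle opposite A_2A_3 is not acute, so the smallest enclosing circle has A_2A_3 as diameter.
Centre = midpoint of A_2A_3 = (-4.5, -3.5), r² = 18/4 = 4.5.
The points at distance exactly r from the centre are A_2, A_3 — 2 points.

A_2, A_3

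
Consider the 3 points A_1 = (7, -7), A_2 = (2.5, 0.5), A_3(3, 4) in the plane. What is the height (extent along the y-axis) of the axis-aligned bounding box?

11

max y = 4, min y = -7, so height = 11.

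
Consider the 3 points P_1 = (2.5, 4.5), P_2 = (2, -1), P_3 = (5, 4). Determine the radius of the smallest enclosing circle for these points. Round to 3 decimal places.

Side lengths²: P_1P_2² = 30.5, P_1P_3² = 6.5, P_2P_3² = 34.
Since P_2P_3² = 34 < 30.5 + 6.5 = 37, the triangle is acute, so the smallest enclosing circle is the circumcircle.
Circumcentre = (181/56, 93/56), r² = 13481/1568.
r = √(13481/1568) ≈ 2.932.

2.932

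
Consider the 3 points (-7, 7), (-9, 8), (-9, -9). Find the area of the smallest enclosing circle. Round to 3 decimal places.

226.980

Call the three points A, B, C in the order given.
Side lengths²: AB² = 5, AC² = 260, BC² = 289.
Since BC² = 289 ≥ 260 + 5 = 265, the angle opposite BC is not acute, so the smallest enclosing circle has BC as diameter.
Centre = midpoint of BC = (-9, -0.5), r² = 289/4 = 72.25.
Area = π·r² = π·72.25 ≈ 226.980.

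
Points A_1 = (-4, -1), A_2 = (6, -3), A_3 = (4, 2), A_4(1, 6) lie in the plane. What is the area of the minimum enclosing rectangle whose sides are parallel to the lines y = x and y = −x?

In coordinates u = x + y, v = x − y the rectangle is axis-aligned; the map (x,y)→(u,v) scales areas by 2.
u-values: -5, 3, 6, 7; range = 7 − (-5) = 12.
v-values: -3, 9, 2, -5; range = 9 − (-5) = 14.
Area = (12 × 14) / 2 = 84.

84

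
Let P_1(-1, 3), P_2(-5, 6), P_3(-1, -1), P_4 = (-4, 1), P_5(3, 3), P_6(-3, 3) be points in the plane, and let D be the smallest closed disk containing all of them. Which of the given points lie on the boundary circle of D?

P_2, P_3, P_5

The minimum enclosing circle is determined by three boundary points: P_2, P_3, P_5.
Their circumcentre is (-31/22, 75/22) with r² = 4745/242.
The farthest remaining point P_4 is at distance² 3029/242 ≤ 4745/242.
The points at distance exactly r from the centre are P_2, P_3, P_5 — 3 points.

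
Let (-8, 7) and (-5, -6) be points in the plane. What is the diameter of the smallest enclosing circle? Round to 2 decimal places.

The smallest circle enclosing two points has them as diameter endpoints.
Centre = midpoint = (-6.5, 0.5); r² = |(-8, 7)−(-5, -6)|²/4 = 178/4 = 44.5.
Diameter = 2r = 2√(44.5) ≈ 13.34.

13.34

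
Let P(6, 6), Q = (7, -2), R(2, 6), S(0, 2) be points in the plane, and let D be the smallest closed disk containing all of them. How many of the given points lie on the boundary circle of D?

A smallest enclosing disk is always determined by at most three of the input points on its boundary.
The farthest pair is Q–R with squared distance 89. The circle on this segment as diameter has centre (4.5, 2) and r² = 89/4 = 22.25.
Check P: distance² to centre = 18.25 ≤ 22.25, so it lies inside.
All remaining points lie in this disk, and no smaller disk contains both endpoints, so this is the minimum enclosing circle.
The points at distance exactly r from the centre are Q, R — 2 points.

2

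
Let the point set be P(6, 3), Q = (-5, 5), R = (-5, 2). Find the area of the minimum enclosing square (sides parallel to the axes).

The bounding box has width 11 and height 3.
An axis-aligned square enclosing the set must have side ≥ max(width, height).
So the minimum side is max(11, 3) = 11.
Area = 11² = 121.

121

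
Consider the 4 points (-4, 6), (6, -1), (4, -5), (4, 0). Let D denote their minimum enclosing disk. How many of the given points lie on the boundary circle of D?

2

By Welzl's lemma the MEC is supported by two points (diametrically opposite) or three points (on a circumcircle).
The farthest pair is (-4, 6)–(4, -5) with squared distance 185. The circle on this segment as diameter has centre (0, 0.5) and r² = 185/4 = 46.25.
Check (6, -1): distance² to centre = 38.25 ≤ 46.25, so it lies inside.
All remaining points lie in this disk, and no smaller disk contains both endpoints, so this is the minimum enclosing circle.
The points at distance exactly r from the centre are (-4, 6), (4, -5) — 2 points.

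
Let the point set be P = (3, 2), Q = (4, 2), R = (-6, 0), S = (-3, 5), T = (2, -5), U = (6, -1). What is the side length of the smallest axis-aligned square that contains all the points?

The bounding box has width 12 and height 10.
An axis-aligned square enclosing the set must have side ≥ max(width, height).
So the minimum side is max(12, 10) = 12.

12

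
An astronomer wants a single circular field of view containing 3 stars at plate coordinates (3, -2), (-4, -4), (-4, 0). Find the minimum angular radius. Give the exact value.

53/14

Call the three points A, B, C in the order given.
Side lengths²: AB² = 53, AC² = 53, BC² = 16.
Since AC² = 53 < 53 + 16 = 69, the triangle is acute, so the smallest enclosing circle is the circumcircle.
Circumcentre = (-11/14, -2), r² = 2809/196.
r = √(2809/196) = 53/14.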